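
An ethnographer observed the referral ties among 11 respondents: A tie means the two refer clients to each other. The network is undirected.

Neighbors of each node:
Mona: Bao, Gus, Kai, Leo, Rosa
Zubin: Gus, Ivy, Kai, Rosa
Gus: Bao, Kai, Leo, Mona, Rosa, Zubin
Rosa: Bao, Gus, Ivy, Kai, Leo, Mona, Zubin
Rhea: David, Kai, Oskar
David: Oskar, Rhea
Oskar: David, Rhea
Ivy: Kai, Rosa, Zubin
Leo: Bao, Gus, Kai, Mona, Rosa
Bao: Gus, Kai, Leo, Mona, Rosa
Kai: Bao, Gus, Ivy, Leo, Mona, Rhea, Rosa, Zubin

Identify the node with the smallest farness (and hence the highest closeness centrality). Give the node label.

Kai

Farness (sum of distances to all others) for each node — Bao:17, David:25, Gus:16, Ivy:19, Kai:12, Leo:17, Mona:17, Oskar:25, Rhea:17, Rosa:15, Zubin:18.
The smallest farness is 12, for Kai, so Kai has the highest closeness.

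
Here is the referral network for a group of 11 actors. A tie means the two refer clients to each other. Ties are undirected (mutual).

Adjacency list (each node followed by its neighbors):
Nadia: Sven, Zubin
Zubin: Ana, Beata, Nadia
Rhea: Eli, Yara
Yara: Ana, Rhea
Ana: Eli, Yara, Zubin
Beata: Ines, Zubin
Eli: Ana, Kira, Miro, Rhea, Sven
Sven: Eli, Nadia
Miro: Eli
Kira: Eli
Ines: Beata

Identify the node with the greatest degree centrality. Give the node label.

Degrees — Ana:3, Beata:2, Eli:5, Ines:1, Kira:1, Miro:1, Nadia:2, Rhea:2, Sven:2, Yara:2, Zubin:3.
The maximum is 5, attained only by Eli.

Eli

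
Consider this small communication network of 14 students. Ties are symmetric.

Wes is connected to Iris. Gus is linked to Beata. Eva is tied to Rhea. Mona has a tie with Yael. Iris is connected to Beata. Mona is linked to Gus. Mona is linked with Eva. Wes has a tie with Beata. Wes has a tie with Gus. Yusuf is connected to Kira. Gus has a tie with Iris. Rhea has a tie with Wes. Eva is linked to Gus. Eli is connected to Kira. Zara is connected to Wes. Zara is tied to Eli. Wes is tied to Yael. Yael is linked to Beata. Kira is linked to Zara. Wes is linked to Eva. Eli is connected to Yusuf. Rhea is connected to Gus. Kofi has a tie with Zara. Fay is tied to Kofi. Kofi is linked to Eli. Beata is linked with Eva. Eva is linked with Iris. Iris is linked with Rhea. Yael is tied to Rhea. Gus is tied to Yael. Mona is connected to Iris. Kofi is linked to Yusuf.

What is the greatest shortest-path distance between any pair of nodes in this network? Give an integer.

Eccentricity of each node (its greatest distance to any other): Beata:4, Eli:4, Eva:4, Fay:5, Gus:4, Iris:4, Kira:4, Kofi:4, Mona:5, Rhea:4, Wes:3, Yael:4, Yusuf:5, Zara:3.
The maximum eccentricity is 5, realized for instance by the pair Yusuf–Mona via Yusuf – Kira – Zara – Wes – Gus – Mona. So the diameter is 5.

5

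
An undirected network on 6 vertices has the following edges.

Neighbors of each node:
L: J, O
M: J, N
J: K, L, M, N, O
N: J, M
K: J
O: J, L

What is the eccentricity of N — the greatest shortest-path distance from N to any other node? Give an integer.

2

Distances from N: J:1, K:2, L:2, M:1, O:2.
The largest is 2 (to K, L, and O), so the eccentricity of N is 2.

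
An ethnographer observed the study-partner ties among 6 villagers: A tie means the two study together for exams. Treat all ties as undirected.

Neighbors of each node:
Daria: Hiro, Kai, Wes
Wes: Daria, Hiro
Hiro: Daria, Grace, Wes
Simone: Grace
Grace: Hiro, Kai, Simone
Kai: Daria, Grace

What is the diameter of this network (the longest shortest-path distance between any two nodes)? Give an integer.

Eccentricity of each node (its greatest distance to any other): Daria:3, Grace:2, Hiro:2, Kai:2, Simone:3, Wes:3.
The maximum eccentricity is 3, realized for instance by the pair Daria–Simone via Daria – Hiro – Grace – Simone. So the diameter is 3.

3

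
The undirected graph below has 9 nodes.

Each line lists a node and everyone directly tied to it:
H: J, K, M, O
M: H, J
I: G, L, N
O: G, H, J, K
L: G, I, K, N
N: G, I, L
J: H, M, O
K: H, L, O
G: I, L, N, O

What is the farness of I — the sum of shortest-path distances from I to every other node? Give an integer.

17

Distances from I: G:1, H:3, J:3, K:2, L:1, M:4, N:1, O:2.
Sum = 1 + 3 + 3 + 2 + 1 + 4 + 1 + 2 = 17.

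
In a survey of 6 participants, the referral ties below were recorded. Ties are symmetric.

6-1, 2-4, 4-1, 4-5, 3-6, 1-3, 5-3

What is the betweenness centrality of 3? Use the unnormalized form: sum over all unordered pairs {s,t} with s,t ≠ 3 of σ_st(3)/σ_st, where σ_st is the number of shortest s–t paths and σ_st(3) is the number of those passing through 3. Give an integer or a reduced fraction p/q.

3/2

Pairs whose geodesics pass through 3 — 5–1: 1/2; 5–6: 1.
All other pairs contribute 0.
Summing the contributions gives betweenness(3) = 3/2.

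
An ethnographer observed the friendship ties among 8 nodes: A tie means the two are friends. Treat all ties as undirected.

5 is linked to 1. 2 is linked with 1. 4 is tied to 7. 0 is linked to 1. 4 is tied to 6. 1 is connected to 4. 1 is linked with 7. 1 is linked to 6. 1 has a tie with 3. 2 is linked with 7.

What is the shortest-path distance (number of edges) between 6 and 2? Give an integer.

2

One shortest route is 6 – 1 – 2, which uses 2 edges, and 6 and 2 are not directly tied, so nothing shorter exists. So d(6,2) = 2.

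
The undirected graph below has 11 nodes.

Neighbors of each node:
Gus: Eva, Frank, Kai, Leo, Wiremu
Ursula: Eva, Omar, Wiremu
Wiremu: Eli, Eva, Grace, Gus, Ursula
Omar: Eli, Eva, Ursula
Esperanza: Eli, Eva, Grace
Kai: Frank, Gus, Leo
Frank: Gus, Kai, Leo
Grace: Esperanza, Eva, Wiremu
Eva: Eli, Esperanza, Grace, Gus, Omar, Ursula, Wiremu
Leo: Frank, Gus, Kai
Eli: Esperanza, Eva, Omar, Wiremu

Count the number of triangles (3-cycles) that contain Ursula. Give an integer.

2

Ursula's neighbors: Eva, Omar, and Wiremu.
Neighbor pairs that are themselves tied: Ursula–Eva–Omar; Ursula–Eva–Wiremu. Each forms one triangle with Ursula, for 2 in total.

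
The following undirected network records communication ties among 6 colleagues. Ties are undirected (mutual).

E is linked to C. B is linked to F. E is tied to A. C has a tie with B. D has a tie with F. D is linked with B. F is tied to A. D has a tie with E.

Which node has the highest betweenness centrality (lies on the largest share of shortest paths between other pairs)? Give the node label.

E

Unnormalized betweenness of each node: A:1/2, B:3/2, C:1/2, D:1, E:2, F:3/2.
E has the largest value, 2, making it the main broker — the node through which the most shortest paths run.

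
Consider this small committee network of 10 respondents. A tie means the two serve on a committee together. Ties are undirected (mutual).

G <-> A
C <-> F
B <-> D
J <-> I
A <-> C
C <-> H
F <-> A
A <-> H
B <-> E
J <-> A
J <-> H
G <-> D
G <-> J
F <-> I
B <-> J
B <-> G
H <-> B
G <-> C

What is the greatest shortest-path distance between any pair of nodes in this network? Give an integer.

Eccentricity of each node (its greatest distance to any other): A:3, B:3, C:3, D:3, E:4, F:4, G:2, H:2, I:3, J:2.
The maximum eccentricity is 4, realized for instance by the pair F–E via F – I – J – B – E. So the diameter is 4.

4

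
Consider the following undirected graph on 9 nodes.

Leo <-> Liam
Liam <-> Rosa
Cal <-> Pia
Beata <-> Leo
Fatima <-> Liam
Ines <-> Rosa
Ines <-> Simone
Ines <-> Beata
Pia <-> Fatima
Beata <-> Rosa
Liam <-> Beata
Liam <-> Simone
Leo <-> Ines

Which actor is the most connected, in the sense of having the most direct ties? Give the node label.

Liam

Degrees — Beata:4, Cal:1, Fatima:2, Ines:4, Leo:3, Liam:5, Pia:2, Rosa:3, Simone:2.
The maximum is 5, attained only by Liam.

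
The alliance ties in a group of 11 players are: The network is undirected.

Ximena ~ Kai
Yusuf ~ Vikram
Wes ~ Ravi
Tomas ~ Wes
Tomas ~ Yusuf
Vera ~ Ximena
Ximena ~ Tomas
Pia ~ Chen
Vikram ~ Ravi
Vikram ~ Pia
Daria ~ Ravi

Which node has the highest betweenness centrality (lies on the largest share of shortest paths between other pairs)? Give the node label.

Tomas

Unnormalized betweenness of each node: Chen:0, Daria:0, Kai:0, Pia:9, Ravi:12, Tomas:22, Vera:0, Vikram:18, Wes:8, Ximena:17, Yusuf:12.
Tomas has the largest value, 22, making it the main broker — the node through which the most shortest paths run.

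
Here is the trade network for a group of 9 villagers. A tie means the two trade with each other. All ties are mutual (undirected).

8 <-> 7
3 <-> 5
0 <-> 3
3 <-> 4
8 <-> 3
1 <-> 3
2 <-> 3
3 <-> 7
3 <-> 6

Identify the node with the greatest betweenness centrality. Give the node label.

Unnormalized betweenness of each node: 0:0, 1:0, 2:0, 3:27, 4:0, 5:0, 6:0, 7:0, 8:0.
3 has the largest value, 27, making it the main broker — the node through which the most shortest paths run.

3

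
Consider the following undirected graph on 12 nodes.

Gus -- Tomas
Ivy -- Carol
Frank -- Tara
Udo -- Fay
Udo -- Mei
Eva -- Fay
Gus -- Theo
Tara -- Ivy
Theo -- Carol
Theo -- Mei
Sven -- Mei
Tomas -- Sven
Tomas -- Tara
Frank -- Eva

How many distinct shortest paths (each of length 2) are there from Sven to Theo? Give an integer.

1

The shortest distance is 2, and the only length-2 path is Sven–Mei–Theo. So there is exactly 1 shortest path.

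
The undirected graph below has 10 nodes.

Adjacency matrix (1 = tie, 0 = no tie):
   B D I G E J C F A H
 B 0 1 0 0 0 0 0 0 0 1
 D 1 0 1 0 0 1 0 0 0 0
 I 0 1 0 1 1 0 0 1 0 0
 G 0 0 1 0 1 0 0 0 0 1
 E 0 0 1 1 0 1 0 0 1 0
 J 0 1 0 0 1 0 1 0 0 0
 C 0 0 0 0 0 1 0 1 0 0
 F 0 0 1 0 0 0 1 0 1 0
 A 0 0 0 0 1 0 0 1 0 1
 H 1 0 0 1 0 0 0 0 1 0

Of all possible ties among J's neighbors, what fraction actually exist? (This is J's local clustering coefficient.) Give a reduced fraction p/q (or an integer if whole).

0

J's neighbors: C, D, and E (k = 3).
Possible neighbor pairs: C(3,2) = 3. Edges among them: none → e = 0.
Clustering(J) = 0/3 = 0.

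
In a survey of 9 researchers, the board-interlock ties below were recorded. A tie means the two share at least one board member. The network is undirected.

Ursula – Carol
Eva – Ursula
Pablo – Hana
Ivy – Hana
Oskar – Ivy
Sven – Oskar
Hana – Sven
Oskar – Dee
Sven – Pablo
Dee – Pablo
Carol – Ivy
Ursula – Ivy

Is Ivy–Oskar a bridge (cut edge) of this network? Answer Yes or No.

Even without that edge, Ivy still reaches Oskar via Ivy – Hana – Sven – Oskar, so the network stays connected. Not a bridge.

No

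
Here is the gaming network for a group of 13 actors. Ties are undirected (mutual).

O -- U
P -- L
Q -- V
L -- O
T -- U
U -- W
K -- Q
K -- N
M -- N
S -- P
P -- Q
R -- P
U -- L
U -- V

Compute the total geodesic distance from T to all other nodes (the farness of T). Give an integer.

38

Distances from T: K:4, L:2, M:6, N:5, O:2, P:3, Q:3, R:4, S:4, U:1, V:2, W:2.
Sum = 4 + 2 + 6 + 5 + 2 + 3 + 3 + 4 + 4 + 1 + 2 + 2 = 38.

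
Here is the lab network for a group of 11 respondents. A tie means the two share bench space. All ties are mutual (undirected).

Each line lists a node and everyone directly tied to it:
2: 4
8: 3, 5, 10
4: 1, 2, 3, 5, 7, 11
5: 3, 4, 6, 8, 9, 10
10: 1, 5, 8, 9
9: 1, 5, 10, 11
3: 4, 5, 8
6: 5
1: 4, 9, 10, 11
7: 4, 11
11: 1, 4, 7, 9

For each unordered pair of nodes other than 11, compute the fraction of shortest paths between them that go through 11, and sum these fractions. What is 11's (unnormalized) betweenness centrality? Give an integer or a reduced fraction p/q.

8/3

Pairs whose geodesics pass through 11 — 4–9: 1/3; 2–9: 1/3; 10–7: 2/4; 1–7: 1/2; 7–9: 1.
All other pairs contribute 0.
Summing the contributions gives betweenness(11) = 8/3.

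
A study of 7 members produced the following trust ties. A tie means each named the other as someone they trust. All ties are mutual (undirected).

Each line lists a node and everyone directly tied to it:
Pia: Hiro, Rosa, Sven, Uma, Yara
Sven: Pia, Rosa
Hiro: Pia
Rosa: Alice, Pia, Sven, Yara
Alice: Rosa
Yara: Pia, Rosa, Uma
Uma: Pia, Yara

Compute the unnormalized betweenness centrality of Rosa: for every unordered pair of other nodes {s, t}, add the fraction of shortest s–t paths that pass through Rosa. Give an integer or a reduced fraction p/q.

Pairs whose geodesics pass through Rosa — Sven–Yara: 1/2; Sven–Alice: 1; Hiro–Alice: 1; Yara–Alice: 1; Alice–Uma: 2/2; Alice–Pia: 1.
All other pairs contribute 0.
Summing the contributions gives betweenness(Rosa) = 11/2.

11/2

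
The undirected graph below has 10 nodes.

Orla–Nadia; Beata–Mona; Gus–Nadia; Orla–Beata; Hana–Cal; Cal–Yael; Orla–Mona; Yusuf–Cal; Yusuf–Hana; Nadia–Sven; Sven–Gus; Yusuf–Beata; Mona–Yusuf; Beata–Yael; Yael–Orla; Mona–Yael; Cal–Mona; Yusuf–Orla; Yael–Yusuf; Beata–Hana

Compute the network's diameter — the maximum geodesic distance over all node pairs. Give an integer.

Eccentricity of each node (its greatest distance to any other): Beata:3, Cal:4, Gus:4, Hana:4, Mona:3, Nadia:3, Orla:2, Sven:4, Yael:3, Yusuf:3.
The maximum eccentricity is 4, realized for instance by the pair Gus–Hana via Gus – Nadia – Orla – Yusuf – Hana. So the diameter is 4.

4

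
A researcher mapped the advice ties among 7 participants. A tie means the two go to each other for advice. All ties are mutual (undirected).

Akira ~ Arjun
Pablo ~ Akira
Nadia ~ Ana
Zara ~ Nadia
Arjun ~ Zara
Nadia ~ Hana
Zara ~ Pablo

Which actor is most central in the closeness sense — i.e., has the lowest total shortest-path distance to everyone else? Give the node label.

Farness (sum of distances to all others) for each node — Akira:15, Ana:15, Arjun:12, Hana:15, Nadia:10, Pablo:12, Zara:9.
The smallest farness is 9, for Zara, so Zara has the highest closeness.

Zara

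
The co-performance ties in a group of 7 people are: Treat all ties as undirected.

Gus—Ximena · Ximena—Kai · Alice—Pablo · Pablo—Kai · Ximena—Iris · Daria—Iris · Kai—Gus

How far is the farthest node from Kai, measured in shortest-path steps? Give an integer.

3

Distances from Kai: Alice:2, Daria:3, Gus:1, Iris:2, Pablo:1, Ximena:1.
The largest is 3 (to Daria), so the eccentricity of Kai is 3.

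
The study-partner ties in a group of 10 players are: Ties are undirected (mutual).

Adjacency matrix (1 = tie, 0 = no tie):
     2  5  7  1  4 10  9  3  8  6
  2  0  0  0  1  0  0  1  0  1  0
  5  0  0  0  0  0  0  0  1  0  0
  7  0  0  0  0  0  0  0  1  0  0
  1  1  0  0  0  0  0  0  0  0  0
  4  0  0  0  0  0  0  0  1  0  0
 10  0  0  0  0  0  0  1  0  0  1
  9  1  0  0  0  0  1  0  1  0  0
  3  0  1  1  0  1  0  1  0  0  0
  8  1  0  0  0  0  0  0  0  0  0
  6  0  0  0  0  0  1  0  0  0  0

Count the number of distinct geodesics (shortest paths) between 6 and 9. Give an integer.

The shortest distance is 2, and the only length-2 path is 6–10–9. So there is exactly 1 shortest path.

1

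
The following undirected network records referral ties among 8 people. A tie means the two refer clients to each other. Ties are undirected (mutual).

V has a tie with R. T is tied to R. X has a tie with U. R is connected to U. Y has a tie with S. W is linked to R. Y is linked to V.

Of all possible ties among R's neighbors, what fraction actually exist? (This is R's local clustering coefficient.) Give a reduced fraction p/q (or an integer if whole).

0

R's neighbors: T, U, V, and W (k = 4).
Possible neighbor pairs: C(4,2) = 6. Edges among them: none → e = 0.
Clustering(R) = 0/6 = 0.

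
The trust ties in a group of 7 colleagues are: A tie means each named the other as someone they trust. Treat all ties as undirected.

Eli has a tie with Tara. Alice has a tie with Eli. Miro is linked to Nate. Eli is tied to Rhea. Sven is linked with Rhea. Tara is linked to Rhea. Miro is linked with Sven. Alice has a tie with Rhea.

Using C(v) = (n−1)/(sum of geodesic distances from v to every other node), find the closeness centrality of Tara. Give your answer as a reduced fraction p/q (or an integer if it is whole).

Distances from Tara: Alice:2, Eli:1, Miro:3, Nate:4, Rhea:1, Sven:2. Sum = 13.
n = 7, so closeness = 6/13.

6/13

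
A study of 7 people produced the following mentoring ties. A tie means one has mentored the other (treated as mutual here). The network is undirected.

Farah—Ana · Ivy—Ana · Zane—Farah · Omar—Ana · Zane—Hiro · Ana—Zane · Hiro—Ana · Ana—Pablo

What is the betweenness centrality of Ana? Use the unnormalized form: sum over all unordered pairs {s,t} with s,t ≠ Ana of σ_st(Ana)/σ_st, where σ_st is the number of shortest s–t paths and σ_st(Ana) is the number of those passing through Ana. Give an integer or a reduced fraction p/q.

Pairs whose geodesics pass through Ana — Farah–Hiro: 1/2; Farah–Pablo: 1; Farah–Ivy: 1; Farah–Omar: 1; Hiro–Pablo: 1; Hiro–Ivy: 1; Hiro–Omar: 1; Zane–Pablo: 1; Zane–Ivy: 1; Zane–Omar: 1; Pablo–Ivy: 1; Pablo–Omar: 1; Ivy–Omar: 1.
All other pairs contribute 0.
Summing the contributions gives betweenness(Ana) = 25/2.

25/2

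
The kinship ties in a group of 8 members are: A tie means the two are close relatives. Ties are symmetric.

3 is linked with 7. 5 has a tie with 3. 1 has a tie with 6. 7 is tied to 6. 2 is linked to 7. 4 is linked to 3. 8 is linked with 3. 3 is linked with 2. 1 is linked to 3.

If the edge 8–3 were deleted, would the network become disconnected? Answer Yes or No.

Without the 8–3 edge there is no alternate route between 8 and 3, so the network disconnects. It is a bridge.

Yes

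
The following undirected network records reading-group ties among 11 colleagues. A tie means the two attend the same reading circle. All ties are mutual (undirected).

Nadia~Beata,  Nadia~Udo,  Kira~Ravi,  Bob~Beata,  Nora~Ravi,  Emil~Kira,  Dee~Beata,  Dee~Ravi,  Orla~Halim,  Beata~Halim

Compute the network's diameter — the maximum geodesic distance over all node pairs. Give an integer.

6

Eccentricity of each node (its greatest distance to any other): Beata:4, Bob:5, Dee:3, Emil:6, Halim:5, Kira:5, Nadia:5, Nora:5, Orla:6, Ravi:4, Udo:6.
The maximum eccentricity is 6, realized for instance by the pair Emil–Orla via Emil – Kira – Ravi – Dee – Beata – Halim – Orla. So the diameter is 6.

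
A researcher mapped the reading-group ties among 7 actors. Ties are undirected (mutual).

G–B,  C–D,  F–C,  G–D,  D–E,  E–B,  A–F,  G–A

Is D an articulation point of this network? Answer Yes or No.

No

Even without D, every remaining node can still reach every other (the residual graph is connected), so D is not a cut vertex.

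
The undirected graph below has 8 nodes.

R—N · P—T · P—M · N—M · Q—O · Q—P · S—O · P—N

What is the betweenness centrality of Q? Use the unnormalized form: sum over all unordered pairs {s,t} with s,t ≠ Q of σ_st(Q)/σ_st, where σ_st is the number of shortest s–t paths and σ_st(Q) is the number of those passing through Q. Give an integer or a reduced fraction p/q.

10

Pairs whose geodesics pass through Q — P–S: 1; P–O: 1; S–N: 1; S–T: 1; S–R: 1; S–M: 1; N–O: 1; T–O: 1; O–R: 1; O–M: 1.
All other pairs contribute 0.
Summing the contributions gives betweenness(Q) = 10.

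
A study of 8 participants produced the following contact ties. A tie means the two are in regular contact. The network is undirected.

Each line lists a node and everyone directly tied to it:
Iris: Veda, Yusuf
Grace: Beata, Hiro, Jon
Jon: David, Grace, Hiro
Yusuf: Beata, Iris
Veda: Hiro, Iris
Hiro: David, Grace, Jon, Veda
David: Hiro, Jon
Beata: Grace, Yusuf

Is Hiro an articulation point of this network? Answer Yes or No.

No

Even without Hiro, every remaining node can still reach every other (the residual graph is connected), so Hiro is not a cut vertex.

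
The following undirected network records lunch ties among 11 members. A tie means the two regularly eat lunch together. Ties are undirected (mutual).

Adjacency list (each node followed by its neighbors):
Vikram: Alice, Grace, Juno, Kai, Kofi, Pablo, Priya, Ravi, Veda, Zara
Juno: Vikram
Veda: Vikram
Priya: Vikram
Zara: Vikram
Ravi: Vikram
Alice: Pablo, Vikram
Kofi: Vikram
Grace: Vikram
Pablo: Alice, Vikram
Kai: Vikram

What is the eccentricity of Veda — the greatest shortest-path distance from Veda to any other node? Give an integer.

Distances from Veda: Alice:2, Grace:2, Juno:2, Kai:2, Kofi:2, Pablo:2, Priya:2, Ravi:2, Vikram:1, Zara:2.
The largest is 2 (to Kofi, Grace, Pablo, Zara, Ravi, Alice, Priya, Kai, and Juno), so the eccentricity of Veda is 2.

2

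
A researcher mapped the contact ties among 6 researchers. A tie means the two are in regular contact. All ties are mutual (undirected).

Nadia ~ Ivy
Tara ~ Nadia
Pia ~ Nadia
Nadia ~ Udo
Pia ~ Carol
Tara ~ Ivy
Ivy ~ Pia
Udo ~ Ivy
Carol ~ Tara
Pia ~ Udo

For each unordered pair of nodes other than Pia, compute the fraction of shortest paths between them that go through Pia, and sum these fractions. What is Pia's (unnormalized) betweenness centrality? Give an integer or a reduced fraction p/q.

Pairs whose geodesics pass through Pia — Ivy–Carol: 1/2; Nadia–Carol: 1/2; Carol–Udo: 1.
All other pairs contribute 0.
Summing the contributions gives betweenness(Pia) = 2.

2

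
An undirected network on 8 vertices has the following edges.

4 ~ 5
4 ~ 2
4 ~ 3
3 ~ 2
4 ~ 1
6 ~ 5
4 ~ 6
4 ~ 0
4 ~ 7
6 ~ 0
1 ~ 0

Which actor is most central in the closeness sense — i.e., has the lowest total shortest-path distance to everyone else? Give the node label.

4

Farness (sum of distances to all others) for each node — 0:11, 1:12, 2:12, 3:12, 4:7, 5:12, 6:11, 7:13.
The smallest farness is 7, for 4, so 4 has the highest closeness.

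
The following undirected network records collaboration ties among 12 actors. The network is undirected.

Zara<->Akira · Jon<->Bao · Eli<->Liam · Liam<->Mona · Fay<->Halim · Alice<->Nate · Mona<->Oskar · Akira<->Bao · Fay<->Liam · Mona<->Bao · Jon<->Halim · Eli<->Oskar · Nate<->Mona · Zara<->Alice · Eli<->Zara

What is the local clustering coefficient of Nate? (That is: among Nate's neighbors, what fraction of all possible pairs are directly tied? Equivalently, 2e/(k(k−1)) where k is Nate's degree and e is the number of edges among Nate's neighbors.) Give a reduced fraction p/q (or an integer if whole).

0

Nate's neighbors: Alice and Mona (k = 2).
Possible neighbor pairs: C(2,2) = 1. Edges among them: none → e = 0.
Clustering(Nate) = 0/1.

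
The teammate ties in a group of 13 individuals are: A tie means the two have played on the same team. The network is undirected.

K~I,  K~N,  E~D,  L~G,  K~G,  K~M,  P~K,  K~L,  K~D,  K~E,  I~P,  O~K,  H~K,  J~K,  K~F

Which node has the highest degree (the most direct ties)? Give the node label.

Degrees — D:2, E:2, F:1, G:2, H:1, I:2, J:1, K:12, L:2, M:1, N:1, O:1, P:2.
The maximum is 12, attained only by K.

K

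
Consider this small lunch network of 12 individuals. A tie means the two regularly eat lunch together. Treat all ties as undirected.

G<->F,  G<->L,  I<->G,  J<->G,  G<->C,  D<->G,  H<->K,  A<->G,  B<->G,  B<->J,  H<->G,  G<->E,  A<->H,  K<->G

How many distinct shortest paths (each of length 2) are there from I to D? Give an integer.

1

The shortest distance is 2, and the only length-2 path is I–G–D. So there is exactly 1 shortest path.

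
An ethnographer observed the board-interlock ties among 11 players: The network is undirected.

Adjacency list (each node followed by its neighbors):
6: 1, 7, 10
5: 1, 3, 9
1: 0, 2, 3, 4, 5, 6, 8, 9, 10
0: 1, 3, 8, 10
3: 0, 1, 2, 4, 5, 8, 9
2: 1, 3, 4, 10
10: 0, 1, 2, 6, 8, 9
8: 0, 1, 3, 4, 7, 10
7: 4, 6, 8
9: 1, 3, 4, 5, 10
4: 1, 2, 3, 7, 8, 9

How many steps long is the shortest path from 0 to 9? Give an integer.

One shortest route is 0 – 3 – 9, which uses 2 edges, and 0 and 9 are not directly tied, so nothing shorter exists. So d(0,9) = 2.

2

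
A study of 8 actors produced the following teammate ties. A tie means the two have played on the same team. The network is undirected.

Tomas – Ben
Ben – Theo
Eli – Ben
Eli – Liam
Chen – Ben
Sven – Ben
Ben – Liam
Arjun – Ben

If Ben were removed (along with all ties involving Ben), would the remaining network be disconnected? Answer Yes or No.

Yes

Removing Ben leaves {Sven} with no path to {Chen}, so the network splits into 6 components. Ben is a cut vertex.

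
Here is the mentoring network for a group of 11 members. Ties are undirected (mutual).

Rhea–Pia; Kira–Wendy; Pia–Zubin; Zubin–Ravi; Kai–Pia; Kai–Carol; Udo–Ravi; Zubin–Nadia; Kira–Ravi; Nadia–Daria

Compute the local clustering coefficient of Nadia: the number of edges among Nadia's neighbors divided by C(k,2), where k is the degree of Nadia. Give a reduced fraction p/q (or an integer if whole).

Nadia's neighbors: Daria and Zubin (k = 2).
Possible neighbor pairs: C(2,2) = 1. Edges among them: none → e = 0.
Clustering(Nadia) = 0/1.

0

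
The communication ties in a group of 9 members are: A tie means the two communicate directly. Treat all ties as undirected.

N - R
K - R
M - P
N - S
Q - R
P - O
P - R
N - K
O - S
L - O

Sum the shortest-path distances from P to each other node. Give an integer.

13

Distances from P: K:2, L:2, M:1, N:2, O:1, Q:2, R:1, S:2.
Sum = 2 + 2 + 1 + 2 + 1 + 2 + 1 + 2 = 13.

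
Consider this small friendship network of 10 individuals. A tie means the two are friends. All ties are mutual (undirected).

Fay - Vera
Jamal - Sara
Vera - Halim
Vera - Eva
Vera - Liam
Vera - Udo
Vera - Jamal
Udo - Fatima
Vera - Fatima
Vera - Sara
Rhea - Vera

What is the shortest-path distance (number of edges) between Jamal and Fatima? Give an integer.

One shortest route is Jamal – Vera – Fatima, which uses 2 edges, and Jamal and Fatima are not directly tied, so nothing shorter exists. So d(Jamal,Fatima) = 2.

2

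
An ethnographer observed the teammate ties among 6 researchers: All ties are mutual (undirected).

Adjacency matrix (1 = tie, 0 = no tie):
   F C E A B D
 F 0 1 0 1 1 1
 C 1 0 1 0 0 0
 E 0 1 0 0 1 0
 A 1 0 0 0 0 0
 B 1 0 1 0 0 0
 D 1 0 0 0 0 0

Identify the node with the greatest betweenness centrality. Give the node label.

F

Unnormalized betweenness of each node: A:0, B:3/2, C:3/2, D:0, E:1/2, F:15/2.
F has the largest value, 15/2, making it the main broker — the node through which the most shortest paths run.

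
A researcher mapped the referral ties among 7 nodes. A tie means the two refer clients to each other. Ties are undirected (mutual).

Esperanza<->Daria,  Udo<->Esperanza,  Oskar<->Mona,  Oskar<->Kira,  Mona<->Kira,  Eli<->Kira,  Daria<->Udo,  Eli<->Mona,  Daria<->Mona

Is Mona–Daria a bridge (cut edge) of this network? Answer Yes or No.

Yes

Without the Mona–Daria edge there is no alternate route between Mona and Daria, so the network disconnects. It is a bridge.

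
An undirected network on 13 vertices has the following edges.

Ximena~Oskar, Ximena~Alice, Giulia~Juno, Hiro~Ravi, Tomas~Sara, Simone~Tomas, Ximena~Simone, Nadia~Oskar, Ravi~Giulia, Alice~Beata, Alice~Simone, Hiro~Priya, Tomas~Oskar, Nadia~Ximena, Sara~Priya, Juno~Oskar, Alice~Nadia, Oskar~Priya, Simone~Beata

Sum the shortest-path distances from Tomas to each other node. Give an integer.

Distances from Tomas: Alice:2, Beata:2, Giulia:3, Hiro:3, Juno:2, Nadia:2, Oskar:1, Priya:2, Ravi:4, Sara:1, Simone:1, Ximena:2.
Sum = 2 + 2 + 3 + 3 + 2 + 2 + 1 + 2 + 4 + 1 + 1 + 2 = 25.

25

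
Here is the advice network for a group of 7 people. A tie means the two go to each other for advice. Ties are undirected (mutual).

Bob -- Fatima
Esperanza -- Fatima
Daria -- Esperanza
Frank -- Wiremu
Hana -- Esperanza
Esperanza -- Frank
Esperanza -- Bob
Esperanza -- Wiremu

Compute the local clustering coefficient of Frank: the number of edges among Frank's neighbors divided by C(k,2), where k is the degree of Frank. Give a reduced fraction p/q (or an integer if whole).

Frank's neighbors: Esperanza and Wiremu (k = 2).
Possible neighbor pairs: C(2,2) = 1. Edges among them: Esperanza–Wiremu → e = 1.
Clustering(Frank) = 1/1.

1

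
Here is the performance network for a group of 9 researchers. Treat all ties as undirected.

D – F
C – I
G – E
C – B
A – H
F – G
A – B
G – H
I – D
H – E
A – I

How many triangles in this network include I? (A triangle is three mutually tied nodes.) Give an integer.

I's neighbors are A, C, and D, but none of them are tied to each other, so no triangle contains I.

0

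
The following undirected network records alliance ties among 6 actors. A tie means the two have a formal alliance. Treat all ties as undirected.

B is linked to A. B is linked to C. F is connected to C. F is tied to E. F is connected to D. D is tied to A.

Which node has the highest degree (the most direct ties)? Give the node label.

F

Degrees — A:2, B:2, C:2, D:2, E:1, F:3.
The maximum is 3, attained only by F.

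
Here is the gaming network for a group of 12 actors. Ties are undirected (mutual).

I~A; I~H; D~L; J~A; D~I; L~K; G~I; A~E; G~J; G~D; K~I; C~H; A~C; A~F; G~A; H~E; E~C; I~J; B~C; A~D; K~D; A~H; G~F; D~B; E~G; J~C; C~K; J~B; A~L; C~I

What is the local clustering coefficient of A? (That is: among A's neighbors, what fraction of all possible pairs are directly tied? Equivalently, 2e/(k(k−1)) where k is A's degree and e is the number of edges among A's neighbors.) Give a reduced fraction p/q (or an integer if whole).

A's neighbors: C, D, E, F, G, H, I, J, and L (k = 9).
Possible neighbor pairs: C(9,2) = 36. Edges among them: C–E, C–H, C–I, C–J, D–G, D–I, D–L, E–G, E–H, F–G, G–I, G–J, H–I, I–J → e = 14.
Clustering(A) = 14/36 = 7/18.

7/18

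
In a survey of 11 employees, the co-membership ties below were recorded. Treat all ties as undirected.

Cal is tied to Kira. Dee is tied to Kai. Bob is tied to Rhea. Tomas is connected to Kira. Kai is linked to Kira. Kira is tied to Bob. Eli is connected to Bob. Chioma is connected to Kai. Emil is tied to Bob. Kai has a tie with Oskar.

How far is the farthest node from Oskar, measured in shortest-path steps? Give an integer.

Distances from Oskar: Bob:3, Cal:3, Chioma:2, Dee:2, Eli:4, Emil:4, Kai:1, Kira:2, Rhea:4, Tomas:3.
The largest is 4 (to Emil, Eli, and Rhea), so the eccentricity of Oskar is 4.

4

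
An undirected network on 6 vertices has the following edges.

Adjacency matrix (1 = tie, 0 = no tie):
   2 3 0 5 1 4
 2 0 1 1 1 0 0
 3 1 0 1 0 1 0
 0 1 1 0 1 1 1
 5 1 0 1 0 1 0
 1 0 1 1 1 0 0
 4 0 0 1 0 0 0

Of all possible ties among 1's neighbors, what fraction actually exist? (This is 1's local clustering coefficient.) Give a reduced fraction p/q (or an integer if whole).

1's neighbors: 0, 3, and 5 (k = 3).
Possible neighbor pairs: C(3,2) = 3. Edges among them: 0–3, 0–5 → e = 2.
Clustering(1) = 2/3.

2/3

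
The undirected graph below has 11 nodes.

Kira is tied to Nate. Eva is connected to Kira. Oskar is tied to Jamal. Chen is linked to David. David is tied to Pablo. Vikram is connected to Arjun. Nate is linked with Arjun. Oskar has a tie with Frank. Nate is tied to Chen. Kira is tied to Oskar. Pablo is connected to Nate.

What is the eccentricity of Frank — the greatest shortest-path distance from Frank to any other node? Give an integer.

5

Distances from Frank: Arjun:4, Chen:4, David:5, Eva:3, Jamal:2, Kira:2, Nate:3, Oskar:1, Pablo:4, Vikram:5.
The largest is 5 (to David and Vikram), so the eccentricity of Frank is 5.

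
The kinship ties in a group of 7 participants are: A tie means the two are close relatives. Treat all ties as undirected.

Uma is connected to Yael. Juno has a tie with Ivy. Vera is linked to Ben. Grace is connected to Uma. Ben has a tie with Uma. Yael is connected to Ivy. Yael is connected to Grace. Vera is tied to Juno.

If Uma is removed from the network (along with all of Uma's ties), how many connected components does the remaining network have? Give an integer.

1

Uma's neighbors (Ben, Grace, and Yael) remain reachable from one another through other ties, so the rest of the network stays in one piece.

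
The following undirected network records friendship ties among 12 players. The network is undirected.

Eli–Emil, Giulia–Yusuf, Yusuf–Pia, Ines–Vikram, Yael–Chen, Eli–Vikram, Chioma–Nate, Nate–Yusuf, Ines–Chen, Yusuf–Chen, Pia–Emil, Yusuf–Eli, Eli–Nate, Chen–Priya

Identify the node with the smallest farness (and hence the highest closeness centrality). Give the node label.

Yusuf

Farness (sum of distances to all others) for each node — Chen:20, Chioma:32, Eli:20, Emil:28, Giulia:27, Ines:26, Nate:22, Pia:25, Priya:30, Vikram:25, Yael:30, Yusuf:17.
The smallest farness is 17, for Yusuf, so Yusuf has the highest closeness.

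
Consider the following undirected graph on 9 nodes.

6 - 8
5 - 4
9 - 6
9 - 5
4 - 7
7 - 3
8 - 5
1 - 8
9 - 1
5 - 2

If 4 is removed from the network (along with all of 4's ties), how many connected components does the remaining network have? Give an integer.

2

Without 4, the remaining ties split the others into: {1, 2, 5, 6, 8, 9}; {3, 7}.
That's 2 separate components.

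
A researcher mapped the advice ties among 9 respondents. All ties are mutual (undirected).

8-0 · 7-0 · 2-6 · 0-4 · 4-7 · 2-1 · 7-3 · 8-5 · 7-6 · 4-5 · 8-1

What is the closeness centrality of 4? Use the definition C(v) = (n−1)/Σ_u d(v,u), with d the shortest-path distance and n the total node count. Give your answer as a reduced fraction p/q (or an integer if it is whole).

Distances from 4: 0:1, 1:3, 2:3, 3:2, 5:1, 6:2, 7:1, 8:2. Sum = 15.
n = 9, so closeness = 8/15.

8/15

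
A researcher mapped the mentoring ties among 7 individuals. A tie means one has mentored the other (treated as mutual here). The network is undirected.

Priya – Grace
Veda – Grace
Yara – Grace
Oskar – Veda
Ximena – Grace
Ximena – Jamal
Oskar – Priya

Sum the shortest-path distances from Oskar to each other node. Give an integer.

Distances from Oskar: Grace:2, Jamal:4, Priya:1, Veda:1, Ximena:3, Yara:3.
Sum = 2 + 4 + 1 + 1 + 3 + 3 = 14.

14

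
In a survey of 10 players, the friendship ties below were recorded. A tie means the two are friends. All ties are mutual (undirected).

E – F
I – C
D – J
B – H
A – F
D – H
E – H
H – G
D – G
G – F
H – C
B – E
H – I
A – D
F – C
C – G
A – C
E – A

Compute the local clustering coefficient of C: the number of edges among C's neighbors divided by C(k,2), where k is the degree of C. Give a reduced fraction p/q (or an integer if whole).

C's neighbors: A, F, G, H, and I (k = 5).
Possible neighbor pairs: C(5,2) = 10. Edges among them: A–F, F–G, G–H, H–I → e = 4.
Clustering(C) = 4/10 = 2/5.

2/5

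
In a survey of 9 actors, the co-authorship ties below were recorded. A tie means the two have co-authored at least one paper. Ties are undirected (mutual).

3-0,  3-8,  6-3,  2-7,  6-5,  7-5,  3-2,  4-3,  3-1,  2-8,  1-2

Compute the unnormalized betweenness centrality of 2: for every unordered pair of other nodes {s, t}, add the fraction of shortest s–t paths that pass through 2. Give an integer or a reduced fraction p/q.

Pairs whose geodesics pass through 2 — 7–1: 1; 7–0: 1; 7–4: 1; 7–3: 1; 7–8: 1; 1–5: 1/2; 1–8: 1/2; 5–8: 1/2.
All other pairs contribute 0.
Summing the contributions gives betweenness(2) = 13/2.

13/2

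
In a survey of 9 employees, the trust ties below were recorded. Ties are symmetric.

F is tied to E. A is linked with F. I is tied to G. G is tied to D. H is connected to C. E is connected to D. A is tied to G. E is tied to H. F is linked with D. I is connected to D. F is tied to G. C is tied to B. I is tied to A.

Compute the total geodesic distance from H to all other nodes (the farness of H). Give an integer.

17

Distances from H: A:3, B:2, C:1, D:2, E:1, F:2, G:3, I:3.
Sum = 3 + 2 + 1 + 2 + 1 + 2 + 3 + 3 = 17.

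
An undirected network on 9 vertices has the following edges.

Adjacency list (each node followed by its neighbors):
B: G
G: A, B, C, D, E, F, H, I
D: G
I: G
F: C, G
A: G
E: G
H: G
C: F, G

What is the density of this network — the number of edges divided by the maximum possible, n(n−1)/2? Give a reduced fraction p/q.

There are 9 edges and 9 nodes, so the maximum possible is C(9,2) = 36.
Density = 9/36 = 1/4.

1/4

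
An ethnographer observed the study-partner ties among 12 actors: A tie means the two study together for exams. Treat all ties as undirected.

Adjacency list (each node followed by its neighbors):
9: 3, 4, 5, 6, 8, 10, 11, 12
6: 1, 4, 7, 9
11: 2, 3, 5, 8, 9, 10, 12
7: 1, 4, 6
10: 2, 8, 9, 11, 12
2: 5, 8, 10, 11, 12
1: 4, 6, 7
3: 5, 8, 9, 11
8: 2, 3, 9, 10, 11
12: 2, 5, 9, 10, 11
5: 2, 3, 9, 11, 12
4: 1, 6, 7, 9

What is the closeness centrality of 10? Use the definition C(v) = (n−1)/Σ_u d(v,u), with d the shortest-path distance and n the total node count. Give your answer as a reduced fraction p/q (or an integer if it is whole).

11/19

Distances from 10: 1:3, 2:1, 3:2, 4:2, 5:2, 6:2, 7:3, 8:1, 9:1, 11:1, 12:1. Sum = 19.
n = 12, so closeness = 11/19.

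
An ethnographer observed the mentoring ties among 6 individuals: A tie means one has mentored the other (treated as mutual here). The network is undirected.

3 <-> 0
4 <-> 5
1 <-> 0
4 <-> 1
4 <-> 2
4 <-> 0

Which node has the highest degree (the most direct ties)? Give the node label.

4

Degrees — 0:3, 1:2, 2:1, 3:1, 4:4, 5:1.
The maximum is 4, attained only by 4.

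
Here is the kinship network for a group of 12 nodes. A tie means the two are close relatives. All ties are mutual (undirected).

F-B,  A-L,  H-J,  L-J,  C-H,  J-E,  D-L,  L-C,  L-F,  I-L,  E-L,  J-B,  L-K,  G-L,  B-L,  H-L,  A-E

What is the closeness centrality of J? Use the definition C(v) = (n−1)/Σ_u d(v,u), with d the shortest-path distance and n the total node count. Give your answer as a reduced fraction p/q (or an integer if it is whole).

11/18

Distances from J: A:2, B:1, C:2, D:2, E:1, F:2, G:2, H:1, I:2, K:2, L:1. Sum = 18.
n = 12, so closeness = 11/18.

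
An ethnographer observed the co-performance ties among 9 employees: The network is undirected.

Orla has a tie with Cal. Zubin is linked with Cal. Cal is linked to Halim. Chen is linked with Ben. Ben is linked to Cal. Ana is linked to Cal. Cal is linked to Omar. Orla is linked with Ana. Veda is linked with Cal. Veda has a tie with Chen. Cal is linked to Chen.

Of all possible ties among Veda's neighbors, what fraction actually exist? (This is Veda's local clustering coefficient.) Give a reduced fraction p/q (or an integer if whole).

Veda's neighbors: Cal and Chen (k = 2).
Possible neighbor pairs: C(2,2) = 1. Edges among them: Cal–Chen → e = 1.
Clustering(Veda) = 1/1.

1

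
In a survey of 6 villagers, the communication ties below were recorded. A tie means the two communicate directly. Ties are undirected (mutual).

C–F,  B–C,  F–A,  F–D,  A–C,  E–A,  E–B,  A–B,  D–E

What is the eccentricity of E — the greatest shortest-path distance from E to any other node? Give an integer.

2

Distances from E: A:1, B:1, C:2, D:1, F:2.
The largest is 2 (to F and C), so the eccentricity of E is 2.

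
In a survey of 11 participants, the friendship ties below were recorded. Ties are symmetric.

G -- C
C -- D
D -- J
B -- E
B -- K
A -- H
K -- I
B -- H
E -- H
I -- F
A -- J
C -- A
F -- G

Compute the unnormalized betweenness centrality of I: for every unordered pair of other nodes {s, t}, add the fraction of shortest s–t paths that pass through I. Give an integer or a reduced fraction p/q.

Pairs whose geodesics pass through I — H–F: 1/2; E–F: 1; B–F: 1; B–G: 1/2; K–F: 1; K–G: 1; K–C: 1/2; K–D: 1/3.
All other pairs contribute 0.
Summing the contributions gives betweenness(I) = 35/6.

35/6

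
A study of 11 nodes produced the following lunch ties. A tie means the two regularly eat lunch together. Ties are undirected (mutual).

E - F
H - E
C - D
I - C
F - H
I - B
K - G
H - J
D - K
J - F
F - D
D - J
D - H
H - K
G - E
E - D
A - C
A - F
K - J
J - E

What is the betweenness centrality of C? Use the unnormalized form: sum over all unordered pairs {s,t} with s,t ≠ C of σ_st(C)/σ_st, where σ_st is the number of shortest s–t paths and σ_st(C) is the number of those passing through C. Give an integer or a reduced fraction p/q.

Pairs whose geodesics pass through C — B–A: 1; B–E: 1; B–K: 1; B–H: 1; B–J: 1; B–F: 2/2; B–D: 1; B–G: 2/2; I–A: 1; I–E: 1; I–K: 1; I–H: 1; I–J: 1; I–F: 2/2 … (+4 more pairs).
All other pairs contribute 0.
Summing the contributions gives betweenness(C) = 67/4.

67/4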